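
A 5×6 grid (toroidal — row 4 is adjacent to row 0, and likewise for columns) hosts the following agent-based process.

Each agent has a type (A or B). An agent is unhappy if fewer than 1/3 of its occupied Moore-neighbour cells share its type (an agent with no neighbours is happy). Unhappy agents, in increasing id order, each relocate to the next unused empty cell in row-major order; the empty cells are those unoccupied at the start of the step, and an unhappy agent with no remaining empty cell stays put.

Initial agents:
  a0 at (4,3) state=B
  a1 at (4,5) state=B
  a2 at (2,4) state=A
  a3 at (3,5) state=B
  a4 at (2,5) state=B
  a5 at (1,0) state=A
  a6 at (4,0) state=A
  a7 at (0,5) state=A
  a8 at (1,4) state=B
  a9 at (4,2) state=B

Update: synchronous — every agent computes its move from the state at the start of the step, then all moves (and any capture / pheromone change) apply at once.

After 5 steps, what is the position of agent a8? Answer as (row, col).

(1, 4)

t=1: a0@(4,3):B a1@(4,5):B a2@(0,0):A a3@(3,5):B a4@(2,5):B a5@(1,0):A a6@(4,0):A a7@(0,5):A a8@(1,4):B a9@(4,2):B
t=2: a0@(4,3):B a1@(0,1):B a2@(0,0):A a3@(3,5):B a4@(2,5):B a5@(1,0):A a6@(4,0):A a7@(0,5):A a8@(1,4):B a9@(4,2):B
t=3: a0@(4,3):B a1@(0,2):B a2@(0,0):A a3@(3,5):B a4@(2,5):B a5@(1,0):A a6@(4,0):A a7@(0,5):A a8@(1,4):B a9@(4,2):B
t=4: (unchanged — steady state)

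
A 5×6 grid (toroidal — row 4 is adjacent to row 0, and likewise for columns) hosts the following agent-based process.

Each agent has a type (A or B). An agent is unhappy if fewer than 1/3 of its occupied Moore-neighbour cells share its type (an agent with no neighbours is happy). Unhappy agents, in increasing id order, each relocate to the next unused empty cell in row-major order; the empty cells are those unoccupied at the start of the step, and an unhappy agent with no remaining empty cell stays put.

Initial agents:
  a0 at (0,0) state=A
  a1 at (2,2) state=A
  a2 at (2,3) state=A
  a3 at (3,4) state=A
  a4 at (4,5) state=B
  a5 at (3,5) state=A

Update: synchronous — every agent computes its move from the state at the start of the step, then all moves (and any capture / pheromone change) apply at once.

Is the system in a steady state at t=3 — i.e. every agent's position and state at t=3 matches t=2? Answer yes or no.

yes

t=1: a0@(0,1):A a1@(2,2):A a2@(2,3):A a3@(3,4):A a4@(0,2):B a5@(3,5):A
t=2: a0@(0,0):A a1@(2,2):A a2@(2,3):A a3@(3,4):A a4@(0,3):B a5@(3,5):A
t=3: (unchanged — steady state)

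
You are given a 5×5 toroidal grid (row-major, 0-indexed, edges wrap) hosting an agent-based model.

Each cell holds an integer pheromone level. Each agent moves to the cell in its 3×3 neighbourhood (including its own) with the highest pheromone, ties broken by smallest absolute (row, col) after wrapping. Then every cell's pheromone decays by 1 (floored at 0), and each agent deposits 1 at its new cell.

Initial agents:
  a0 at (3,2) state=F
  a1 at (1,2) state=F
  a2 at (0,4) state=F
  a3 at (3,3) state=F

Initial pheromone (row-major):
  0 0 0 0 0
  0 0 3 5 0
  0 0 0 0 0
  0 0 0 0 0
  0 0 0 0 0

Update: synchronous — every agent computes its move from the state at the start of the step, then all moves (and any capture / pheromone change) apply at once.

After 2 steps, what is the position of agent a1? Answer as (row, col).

t=1: a0@(2,1) a1@(1,3) a2@(1,3) a3@(2,2) | pheromone: 0 0 0 0 0 / 0 0 2 6 0 / 0 1 1 0 0 / 0 0 0 0 0 / 0 0 0 0 0
t=2: a0@(1,2) a1@(1,3) a2@(1,3) a3@(1,3) | pheromone: 0 0 0 0 0 / 0 0 2 8 0 / 0 0 0 0 0 / 0 0 0 0 0 / 0 0 0 0 0

(1, 3)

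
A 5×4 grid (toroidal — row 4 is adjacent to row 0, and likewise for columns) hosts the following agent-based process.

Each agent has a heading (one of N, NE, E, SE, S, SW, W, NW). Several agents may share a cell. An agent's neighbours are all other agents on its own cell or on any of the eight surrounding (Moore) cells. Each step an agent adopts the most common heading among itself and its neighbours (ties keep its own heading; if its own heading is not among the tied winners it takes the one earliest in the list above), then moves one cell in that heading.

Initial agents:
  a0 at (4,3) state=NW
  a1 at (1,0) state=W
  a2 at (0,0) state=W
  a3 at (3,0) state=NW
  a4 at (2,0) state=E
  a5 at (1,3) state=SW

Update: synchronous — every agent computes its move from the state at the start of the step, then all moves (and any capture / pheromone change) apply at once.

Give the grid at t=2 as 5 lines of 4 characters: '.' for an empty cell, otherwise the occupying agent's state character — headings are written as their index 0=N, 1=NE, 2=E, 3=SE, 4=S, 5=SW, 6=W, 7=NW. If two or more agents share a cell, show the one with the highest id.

..6.
.67.
.72.
....
....

t=1: a0@(3,2):NW a1@(1,3):W a2@(0,3):W a3@(2,3):NW a4@(2,1):E a5@(1,2):W
t=2: a0@(2,1):NW a1@(1,2):W a2@(0,2):W a3@(1,2):NW a4@(2,2):E a5@(1,1):W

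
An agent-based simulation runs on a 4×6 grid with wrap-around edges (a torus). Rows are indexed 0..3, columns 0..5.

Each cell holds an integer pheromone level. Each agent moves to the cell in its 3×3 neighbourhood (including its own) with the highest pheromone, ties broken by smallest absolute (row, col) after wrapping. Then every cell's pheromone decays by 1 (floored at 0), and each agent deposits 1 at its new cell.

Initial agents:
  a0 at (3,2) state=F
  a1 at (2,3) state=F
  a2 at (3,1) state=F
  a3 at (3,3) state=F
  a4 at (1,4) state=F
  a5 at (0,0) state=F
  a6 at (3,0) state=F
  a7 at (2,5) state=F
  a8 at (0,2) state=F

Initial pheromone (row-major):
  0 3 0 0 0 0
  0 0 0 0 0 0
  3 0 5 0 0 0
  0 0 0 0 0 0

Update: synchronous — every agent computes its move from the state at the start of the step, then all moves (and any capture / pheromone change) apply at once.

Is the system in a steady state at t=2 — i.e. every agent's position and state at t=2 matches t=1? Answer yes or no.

t=1: a0@(2,2) a1@(2,2) a2@(2,2) a3@(2,2) a4@(0,3) a5@(0,1) a6@(0,1) a7@(2,0) a8@(0,1) | pheromone: 0 5 0 1 0 0 / 0 0 0 0 0 0 / 3 0 8 0 0 0 / 0 0 0 0 0 0
t=2: a0@(2,2) a1@(2,2) a2@(2,2) a3@(2,2) a4@(0,3) a5@(0,1) a6@(0,1) a7@(2,0) a8@(0,1) | pheromone: 0 7 0 1 0 0 / 0 0 0 0 0 0 / 3 0 11 0 0 0 / 0 0 0 0 0 0

yes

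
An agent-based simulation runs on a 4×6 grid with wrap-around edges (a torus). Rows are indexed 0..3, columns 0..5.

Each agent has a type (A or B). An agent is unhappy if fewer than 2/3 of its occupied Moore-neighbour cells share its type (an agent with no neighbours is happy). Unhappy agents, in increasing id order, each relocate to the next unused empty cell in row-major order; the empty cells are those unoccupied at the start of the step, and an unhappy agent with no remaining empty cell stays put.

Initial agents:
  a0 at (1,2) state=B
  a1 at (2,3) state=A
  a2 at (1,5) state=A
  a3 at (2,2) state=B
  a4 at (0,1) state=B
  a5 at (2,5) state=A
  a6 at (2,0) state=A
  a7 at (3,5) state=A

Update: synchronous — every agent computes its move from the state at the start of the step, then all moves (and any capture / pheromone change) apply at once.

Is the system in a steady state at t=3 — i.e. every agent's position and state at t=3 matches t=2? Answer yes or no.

yes

t=1: a0@(1,2):B a1@(0,0):A a2@(1,5):A a3@(0,2):B a4@(0,1):B a5@(2,5):A a6@(2,0):A a7@(3,5):A
t=2: (unchanged — steady state)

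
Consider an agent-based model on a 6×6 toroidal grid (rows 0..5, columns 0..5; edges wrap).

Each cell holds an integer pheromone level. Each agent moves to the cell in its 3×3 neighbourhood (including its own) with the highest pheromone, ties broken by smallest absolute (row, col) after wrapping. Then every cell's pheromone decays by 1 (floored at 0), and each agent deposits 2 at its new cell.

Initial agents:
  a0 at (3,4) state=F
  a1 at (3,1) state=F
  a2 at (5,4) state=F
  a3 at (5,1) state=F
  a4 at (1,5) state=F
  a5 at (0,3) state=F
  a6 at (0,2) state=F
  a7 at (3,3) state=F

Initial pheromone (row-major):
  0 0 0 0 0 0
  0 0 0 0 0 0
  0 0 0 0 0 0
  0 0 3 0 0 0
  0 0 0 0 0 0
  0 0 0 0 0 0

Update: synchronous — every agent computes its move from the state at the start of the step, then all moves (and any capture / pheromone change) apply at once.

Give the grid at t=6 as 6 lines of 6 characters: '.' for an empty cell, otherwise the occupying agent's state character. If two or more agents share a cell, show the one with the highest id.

F.....
......
......
..F...
......
......

t=1: a0@(2,3) a1@(3,2) a2@(0,3) a3@(0,0) a4@(0,0) a5@(0,2) a6@(0,1) a7@(3,2) | pheromone: 4 2 2 2 0 0 / 0 0 0 0 0 0 / 0 0 0 2 0 0 / 0 0 6 0 0 0 / 0 0 0 0 0 0 / 0 0 0 0 0 0
t=2: a0@(3,2) a1@(3,2) a2@(0,2) a3@(0,0) a4@(0,0) a5@(0,1) a6@(0,0) a7@(3,2) | pheromone: 9 3 3 1 0 0 / 0 0 0 0 0 0 / 0 0 0 1 0 0 / 0 0 11 0 0 0 / 0 0 0 0 0 0 / 0 0 0 0 0 0
t=3: a0@(3,2) a1@(3,2) a2@(0,1) a3@(0,0) a4@(0,0) a5@(0,0) a6@(0,0) a7@(3,2) | pheromone: 16 4 2 0 0 0 / 0 0 0 0 0 0 / 0 0 0 0 0 0 / 0 0 16 0 0 0 / 0 0 0 0 0 0 / 0 0 0 0 0 0
t=4: a0@(3,2) a1@(3,2) a2@(0,0) a3@(0,0) a4@(0,0) a5@(0,0) a6@(0,0) a7@(3,2) | pheromone: 25 3 1 0 0 0 / 0 0 0 0 0 0 / 0 0 0 0 0 0 / 0 0 21 0 0 0 / 0 0 0 0 0 0 / 0 0 0 0 0 0
t=5: a0@(3,2) a1@(3,2) a2@(0,0) a3@(0,0) a4@(0,0) a5@(0,0) a6@(0,0) a7@(3,2) | pheromone: 34 2 0 0 0 0 / 0 0 0 0 0 0 / 0 0 0 0 0 0 / 0 0 26 0 0 0 / 0 0 0 0 0 0 / 0 0 0 0 0 0
t=6: a0@(3,2) a1@(3,2) a2@(0,0) a3@(0,0) a4@(0,0) a5@(0,0) a6@(0,0) a7@(3,2) | pheromone: 43 1 0 0 0 0 / 0 0 0 0 0 0 / 0 0 0 0 0 0 / 0 0 31 0 0 0 / 0 0 0 0 0 0 / 0 0 0 0 0 0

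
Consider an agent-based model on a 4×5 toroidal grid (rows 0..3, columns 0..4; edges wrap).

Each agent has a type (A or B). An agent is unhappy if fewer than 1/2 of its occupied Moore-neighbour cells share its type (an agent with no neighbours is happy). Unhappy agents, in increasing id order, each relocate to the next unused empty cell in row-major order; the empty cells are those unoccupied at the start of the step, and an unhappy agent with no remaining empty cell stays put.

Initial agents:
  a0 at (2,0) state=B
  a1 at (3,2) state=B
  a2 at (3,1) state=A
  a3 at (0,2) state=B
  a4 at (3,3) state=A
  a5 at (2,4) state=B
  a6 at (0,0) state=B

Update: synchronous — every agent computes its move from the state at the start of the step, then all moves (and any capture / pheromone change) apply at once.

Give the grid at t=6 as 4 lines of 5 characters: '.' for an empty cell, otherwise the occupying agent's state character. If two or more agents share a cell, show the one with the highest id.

.BBAA
.B...
B...B
.....

t=1: a0@(2,0):B a1@(0,1):B a2@(0,3):A a3@(0,4):B a4@(1,0):A a5@(2,4):B a6@(1,1):B
t=2: a0@(2,0):B a1@(0,1):B a2@(0,0):A a3@(0,2):B a4@(1,2):A a5@(2,4):B a6@(1,1):B
t=3: a0@(2,0):B a1@(0,1):B a2@(0,3):A a3@(0,2):B a4@(0,4):A a5@(2,4):B a6@(1,1):B
t=4: (unchanged — steady state)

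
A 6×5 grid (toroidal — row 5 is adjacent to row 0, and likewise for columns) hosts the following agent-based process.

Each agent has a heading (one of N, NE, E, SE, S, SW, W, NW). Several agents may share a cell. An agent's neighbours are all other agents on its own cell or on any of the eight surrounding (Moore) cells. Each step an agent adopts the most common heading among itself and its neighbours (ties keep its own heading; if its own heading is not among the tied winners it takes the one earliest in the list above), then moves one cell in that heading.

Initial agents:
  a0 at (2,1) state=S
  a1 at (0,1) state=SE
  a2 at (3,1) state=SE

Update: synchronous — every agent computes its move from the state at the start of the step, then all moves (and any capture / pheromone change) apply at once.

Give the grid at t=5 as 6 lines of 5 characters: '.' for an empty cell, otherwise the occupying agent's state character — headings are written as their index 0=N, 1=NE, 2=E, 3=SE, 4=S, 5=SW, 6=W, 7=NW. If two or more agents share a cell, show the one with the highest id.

t=1: a0@(3,1):S a1@(1,2):SE a2@(4,2):SE
t=2: a0@(4,1):S a1@(2,3):SE a2@(5,3):SE
t=3: a0@(5,1):S a1@(3,4):SE a2@(0,4):SE
t=4: a0@(0,1):S a1@(4,0):SE a2@(1,0):SE
t=5: a0@(1,1):S a1@(5,1):SE a2@(2,1):SE

.....
.4...
.3...
.....
.....
.3...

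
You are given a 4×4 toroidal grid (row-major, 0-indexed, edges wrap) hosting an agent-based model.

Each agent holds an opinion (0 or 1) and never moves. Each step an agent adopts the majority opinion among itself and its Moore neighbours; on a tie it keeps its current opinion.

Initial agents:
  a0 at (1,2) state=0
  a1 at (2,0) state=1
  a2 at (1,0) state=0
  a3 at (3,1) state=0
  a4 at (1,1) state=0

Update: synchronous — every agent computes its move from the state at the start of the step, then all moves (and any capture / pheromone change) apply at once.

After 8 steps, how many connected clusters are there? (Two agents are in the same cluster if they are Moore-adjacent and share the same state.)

1

t=1: a0@(1,2):0 a1@(2,0):0 a2@(1,0):0 a3@(3,1):0 a4@(1,1):0
t=2: (unchanged — steady state)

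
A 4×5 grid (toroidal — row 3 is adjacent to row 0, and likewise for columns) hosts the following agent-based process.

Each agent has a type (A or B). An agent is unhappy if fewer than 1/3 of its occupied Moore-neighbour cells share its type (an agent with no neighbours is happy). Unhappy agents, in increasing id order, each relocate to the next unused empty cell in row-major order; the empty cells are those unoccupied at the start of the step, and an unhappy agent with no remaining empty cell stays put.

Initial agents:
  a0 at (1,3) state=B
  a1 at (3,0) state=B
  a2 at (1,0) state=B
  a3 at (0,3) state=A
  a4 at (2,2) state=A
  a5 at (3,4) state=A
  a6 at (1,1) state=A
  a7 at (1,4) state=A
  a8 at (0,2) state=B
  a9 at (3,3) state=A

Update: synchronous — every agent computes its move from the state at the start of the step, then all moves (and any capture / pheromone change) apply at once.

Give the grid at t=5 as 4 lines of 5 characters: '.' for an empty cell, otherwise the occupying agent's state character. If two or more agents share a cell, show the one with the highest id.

t=1: a0@(0,0):B a1@(0,1):B a2@(0,4):B a3@(0,3):A a4@(2,2):A a5@(3,4):A a6@(1,1):A a7@(1,4):A a8@(1,2):B a9@(3,3):A
t=2: a0@(0,0):B a1@(0,1):B a2@(0,2):B a3@(0,3):A a4@(2,2):A a5@(3,4):A a6@(1,0):A a7@(1,4):A a8@(1,3):B a9@(3,3):A
t=3: a0@(0,4):B a1@(0,1):B a2@(0,2):B a3@(0,3):A a4@(2,2):A a5@(3,4):A a6@(1,0):A a7@(1,4):A a8@(1,1):B a9@(3,3):A
t=4: a0@(0,0):B a1@(0,1):B a2@(0,2):B a3@(0,3):A a4@(2,2):A a5@(3,4):A a6@(1,2):A a7@(1,4):A a8@(1,1):B a9@(3,3):A
t=5: (unchanged — steady state)

BBBA.
.BA.A
..A..
...AA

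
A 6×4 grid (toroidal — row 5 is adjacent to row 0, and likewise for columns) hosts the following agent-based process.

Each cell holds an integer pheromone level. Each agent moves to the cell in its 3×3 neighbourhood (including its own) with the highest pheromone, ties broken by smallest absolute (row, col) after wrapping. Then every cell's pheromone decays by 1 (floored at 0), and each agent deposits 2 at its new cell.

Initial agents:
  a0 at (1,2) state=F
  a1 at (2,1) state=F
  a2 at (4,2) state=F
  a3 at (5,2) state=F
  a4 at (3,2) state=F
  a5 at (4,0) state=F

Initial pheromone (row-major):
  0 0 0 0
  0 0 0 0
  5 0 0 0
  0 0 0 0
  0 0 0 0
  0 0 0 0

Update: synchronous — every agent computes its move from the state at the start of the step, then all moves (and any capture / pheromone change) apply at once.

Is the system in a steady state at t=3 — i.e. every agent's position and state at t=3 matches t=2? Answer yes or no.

yes

t=1: a0@(0,1) a1@(2,0) a2@(3,1) a3@(0,1) a4@(2,1) a5@(3,0) | pheromone: 0 4 0 0 / 0 0 0 0 / 6 2 0 0 / 2 2 0 0 / 0 0 0 0 / 0 0 0 0
t=2: a0@(0,1) a1@(2,0) a2@(2,0) a3@(0,1) a4@(2,0) a5@(2,0) | pheromone: 0 7 0 0 / 0 0 0 0 / 13 1 0 0 / 1 1 0 0 / 0 0 0 0 / 0 0 0 0
t=3: a0@(0,1) a1@(2,0) a2@(2,0) a3@(0,1) a4@(2,0) a5@(2,0) | pheromone: 0 10 0 0 / 0 0 0 0 / 20 0 0 0 / 0 0 0 0 / 0 0 0 0 / 0 0 0 0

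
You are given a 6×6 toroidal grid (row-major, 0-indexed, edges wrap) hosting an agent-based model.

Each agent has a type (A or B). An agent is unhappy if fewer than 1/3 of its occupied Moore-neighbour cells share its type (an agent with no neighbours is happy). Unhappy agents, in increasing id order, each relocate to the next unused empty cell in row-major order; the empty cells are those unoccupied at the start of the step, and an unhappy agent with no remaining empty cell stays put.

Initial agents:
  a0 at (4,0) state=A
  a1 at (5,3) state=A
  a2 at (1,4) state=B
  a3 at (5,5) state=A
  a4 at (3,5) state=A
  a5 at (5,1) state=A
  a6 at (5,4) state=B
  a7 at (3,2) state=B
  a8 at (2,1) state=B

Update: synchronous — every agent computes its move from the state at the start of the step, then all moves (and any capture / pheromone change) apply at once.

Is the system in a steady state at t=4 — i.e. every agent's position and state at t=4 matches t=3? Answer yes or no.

no

t=1: a0@(4,0):A a1@(0,0):A a2@(1,4):B a3@(5,5):A a4@(3,5):A a5@(5,1):A a6@(0,1):B a7@(3,2):B a8@(2,1):B
t=2: a0@(4,0):A a1@(0,0):A a2@(1,4):B a3@(5,5):A a4@(3,5):A a5@(5,1):A a6@(0,2):B a7@(3,2):B a8@(2,1):B
t=3: a0@(4,0):A a1@(0,0):A a2@(1,4):B a3@(5,5):A a4@(3,5):A a5@(5,1):A a6@(0,1):B a7@(3,2):B a8@(2,1):B
t=4: a0@(4,0):A a1@(0,0):A a2@(1,4):B a3@(5,5):A a4@(3,5):A a5@(5,1):A a6@(0,2):B a7@(3,2):B a8@(2,1):B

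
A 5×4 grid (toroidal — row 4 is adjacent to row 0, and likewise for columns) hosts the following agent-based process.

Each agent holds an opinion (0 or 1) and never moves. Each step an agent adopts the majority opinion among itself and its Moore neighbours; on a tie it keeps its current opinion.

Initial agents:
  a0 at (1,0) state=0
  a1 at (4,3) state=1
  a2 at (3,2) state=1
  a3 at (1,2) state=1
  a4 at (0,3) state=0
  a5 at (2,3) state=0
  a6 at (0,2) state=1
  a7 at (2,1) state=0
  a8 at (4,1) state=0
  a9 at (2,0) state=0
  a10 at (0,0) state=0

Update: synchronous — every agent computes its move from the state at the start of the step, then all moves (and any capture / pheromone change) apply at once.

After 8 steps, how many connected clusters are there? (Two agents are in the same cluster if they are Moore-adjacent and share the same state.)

t=1: a0@(1,0):0 a1@(4,3):1 a2@(3,2):0 a3@(1,2):0 a4@(0,3):0 a5@(2,3):0 a6@(0,2):1 a7@(2,1):0 a8@(4,1):0 a9@(2,0):0 a10@(0,0):0
t=2: a0@(1,0):0 a1@(4,3):0 a2@(3,2):0 a3@(1,2):0 a4@(0,3):0 a5@(2,3):0 a6@(0,2):0 a7@(2,1):0 a8@(4,1):0 a9@(2,0):0 a10@(0,0):0
t=3: (unchanged — steady state)

1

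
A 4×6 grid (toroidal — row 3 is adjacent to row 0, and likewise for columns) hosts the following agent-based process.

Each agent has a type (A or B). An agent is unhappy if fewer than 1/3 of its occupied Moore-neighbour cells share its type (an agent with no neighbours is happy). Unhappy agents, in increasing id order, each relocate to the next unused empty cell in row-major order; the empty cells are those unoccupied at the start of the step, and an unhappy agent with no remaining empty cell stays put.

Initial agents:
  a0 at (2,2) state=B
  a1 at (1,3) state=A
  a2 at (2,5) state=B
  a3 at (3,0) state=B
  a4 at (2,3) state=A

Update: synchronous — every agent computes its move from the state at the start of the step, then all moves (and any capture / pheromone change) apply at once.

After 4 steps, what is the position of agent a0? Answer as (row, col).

(0, 0)

t=1: a0@(0,0):B a1@(1,3):A a2@(2,5):B a3@(3,0):B a4@(2,3):A
t=2: (unchanged — steady state)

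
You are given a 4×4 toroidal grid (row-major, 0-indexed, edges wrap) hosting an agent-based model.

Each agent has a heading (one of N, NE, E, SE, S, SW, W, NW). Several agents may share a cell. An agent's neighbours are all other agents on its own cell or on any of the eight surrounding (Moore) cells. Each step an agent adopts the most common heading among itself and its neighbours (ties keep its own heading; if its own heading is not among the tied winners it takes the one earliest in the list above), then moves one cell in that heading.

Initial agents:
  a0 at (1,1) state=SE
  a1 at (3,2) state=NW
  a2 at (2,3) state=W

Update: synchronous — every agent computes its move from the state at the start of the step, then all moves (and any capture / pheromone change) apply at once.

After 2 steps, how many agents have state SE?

t=1: a0@(2,2):SE a1@(2,1):NW a2@(2,2):W
t=2: a0@(3,3):SE a1@(1,0):NW a2@(2,1):W

1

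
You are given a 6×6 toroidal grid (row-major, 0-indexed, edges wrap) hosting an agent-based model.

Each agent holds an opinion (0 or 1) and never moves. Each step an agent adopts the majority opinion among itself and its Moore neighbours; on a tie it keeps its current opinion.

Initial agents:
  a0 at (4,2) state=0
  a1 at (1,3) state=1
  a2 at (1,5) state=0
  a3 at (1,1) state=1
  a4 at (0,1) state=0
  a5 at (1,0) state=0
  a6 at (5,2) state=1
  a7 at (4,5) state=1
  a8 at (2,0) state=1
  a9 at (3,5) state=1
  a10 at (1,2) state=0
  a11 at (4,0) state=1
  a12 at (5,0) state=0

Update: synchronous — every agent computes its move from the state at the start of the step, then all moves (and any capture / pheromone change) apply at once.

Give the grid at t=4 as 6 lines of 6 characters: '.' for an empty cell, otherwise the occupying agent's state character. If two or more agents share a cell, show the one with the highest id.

t=1: a0@(4,2):0 a1@(1,3):1 a2@(1,5):0 a3@(1,1):0 a4@(0,1):0 a5@(1,0):0 a6@(5,2):0 a7@(4,5):1 a8@(2,0):1 a9@(3,5):1 a10@(1,2):0 a11@(4,0):1 a12@(5,0):0
t=2: a0@(4,2):0 a1@(1,3):1 a2@(1,5):0 a3@(1,1):0 a4@(0,1):0 a5@(1,0):0 a6@(5,2):0 a7@(4,5):1 a8@(2,0):0 a9@(3,5):1 a10@(1,2):0 a11@(4,0):1 a12@(5,0):0
t=3: (unchanged — steady state)

.0....
0001.0
0.....
.....1
1.0..1
0.0...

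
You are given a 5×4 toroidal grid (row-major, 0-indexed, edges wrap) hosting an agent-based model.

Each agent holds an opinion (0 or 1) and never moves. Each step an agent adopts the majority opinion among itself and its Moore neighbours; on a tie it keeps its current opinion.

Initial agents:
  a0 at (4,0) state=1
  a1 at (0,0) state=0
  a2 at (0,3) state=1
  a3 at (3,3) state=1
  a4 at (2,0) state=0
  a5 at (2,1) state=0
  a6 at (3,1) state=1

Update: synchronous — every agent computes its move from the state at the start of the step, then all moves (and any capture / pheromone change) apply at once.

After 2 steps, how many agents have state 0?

2

t=1: a0@(4,0):1 a1@(0,0):1 a2@(0,3):1 a3@(3,3):1 a4@(2,0):0 a5@(2,1):0 a6@(3,1):1
t=2: (unchanged — steady state)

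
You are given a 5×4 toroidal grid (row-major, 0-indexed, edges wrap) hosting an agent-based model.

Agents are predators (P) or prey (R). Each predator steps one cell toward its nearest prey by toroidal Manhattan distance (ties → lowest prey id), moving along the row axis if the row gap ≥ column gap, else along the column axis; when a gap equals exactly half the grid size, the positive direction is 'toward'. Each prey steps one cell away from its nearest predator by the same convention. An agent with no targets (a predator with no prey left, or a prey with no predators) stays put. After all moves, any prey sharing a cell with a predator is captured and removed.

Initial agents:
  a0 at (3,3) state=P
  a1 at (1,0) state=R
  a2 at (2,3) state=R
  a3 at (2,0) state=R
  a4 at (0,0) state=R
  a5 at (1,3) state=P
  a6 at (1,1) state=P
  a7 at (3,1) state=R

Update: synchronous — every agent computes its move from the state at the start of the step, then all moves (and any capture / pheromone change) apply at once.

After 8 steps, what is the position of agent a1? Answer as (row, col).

(1, 0)

t=1: a0@(2,3):P a1@(1,1):R a2@(1,3):R a4@(4,0):R a5@(1,0):P a6@(1,0):P a7@(3,0):R
t=2: a0@(1,3):P a1@(1,2):R a2@(0,3):R a4@(3,0):R a5@(1,1):P a6@(1,1):P a7@(4,0):R
t=3: a0@(1,2):P a1@(1,1):R a2@(4,3):R a4@(4,0):R a5@(1,2):P a6@(1,2):P a7@(3,0):R
t=4: a0@(1,1):P a1@(1,0):R a2@(3,3):R a4@(3,0):R a5@(1,1):P a6@(1,1):P a7@(4,0):R
t=5: a0@(1,0):P a1@(1,3):R a2@(4,3):R a4@(4,0):R a5@(1,0):P a6@(1,0):P a7@(3,0):R
t=6: a0@(1,3):P a1@(1,2):R a2@(3,3):R a4@(3,0):R a5@(1,3):P a6@(1,3):P a7@(4,0):R
t=7: a0@(1,2):P a1@(1,1):R a2@(4,3):R a4@(4,0):R a5@(1,2):P a6@(1,2):P a7@(3,0):R
t=8: a0@(1,1):P a1@(1,0):R a2@(3,3):R a4@(3,0):R a5@(1,1):P a6@(1,1):P a7@(4,0):R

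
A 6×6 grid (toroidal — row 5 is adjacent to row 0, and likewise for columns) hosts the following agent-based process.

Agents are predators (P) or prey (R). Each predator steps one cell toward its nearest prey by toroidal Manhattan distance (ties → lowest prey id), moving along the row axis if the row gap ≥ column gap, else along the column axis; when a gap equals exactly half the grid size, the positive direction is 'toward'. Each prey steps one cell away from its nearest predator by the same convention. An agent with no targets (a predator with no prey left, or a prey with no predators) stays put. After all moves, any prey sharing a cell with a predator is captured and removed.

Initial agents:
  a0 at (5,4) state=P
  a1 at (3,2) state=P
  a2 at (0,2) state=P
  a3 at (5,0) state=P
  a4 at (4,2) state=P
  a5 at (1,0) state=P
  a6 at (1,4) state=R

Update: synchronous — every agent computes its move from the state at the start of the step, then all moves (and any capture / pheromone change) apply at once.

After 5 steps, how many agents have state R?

t=1: a0@(0,4):P a1@(2,2):P a2@(0,3):P a3@(0,0):P a4@(5,2):P a5@(1,5):P a6@(2,4):R
t=2: a0@(1,4):P a1@(2,3):P a2@(1,3):P a3@(1,0):P a4@(0,2):P a5@(2,5):P a6@(3,4):R
t=3: a0@(2,4):P a1@(3,3):P a2@(2,3):P a3@(2,0):P a4@(1,2):P a5@(3,5):P a6@(4,4):R
t=4: a0@(3,4):P a1@(4,3):P a2@(3,3):P a3@(3,0):P a4@(2,2):P a5@(4,5):P a6@(5,4):R
t=5: a0@(4,4):P a1@(5,3):P a2@(4,3):P a3@(4,0):P a4@(3,2):P a5@(5,5):P a6@(0,4):R

1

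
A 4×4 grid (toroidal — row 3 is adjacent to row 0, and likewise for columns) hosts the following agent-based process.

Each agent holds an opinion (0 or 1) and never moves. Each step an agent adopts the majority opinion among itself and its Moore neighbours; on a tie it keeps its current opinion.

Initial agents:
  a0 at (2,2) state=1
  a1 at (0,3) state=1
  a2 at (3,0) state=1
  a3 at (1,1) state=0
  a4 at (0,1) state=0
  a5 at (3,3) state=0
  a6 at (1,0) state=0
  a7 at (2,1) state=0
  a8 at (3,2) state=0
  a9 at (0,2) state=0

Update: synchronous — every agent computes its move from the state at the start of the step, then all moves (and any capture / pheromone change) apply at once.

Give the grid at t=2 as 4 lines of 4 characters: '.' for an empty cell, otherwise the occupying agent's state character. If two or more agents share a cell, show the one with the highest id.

.000
00..
.00.
0.00

t=1: a0@(2,2):0 a1@(0,3):0 a2@(3,0):0 a3@(1,1):0 a4@(0,1):0 a5@(3,3):0 a6@(1,0):0 a7@(2,1):0 a8@(3,2):0 a9@(0,2):0
t=2: (unchanged — steady state)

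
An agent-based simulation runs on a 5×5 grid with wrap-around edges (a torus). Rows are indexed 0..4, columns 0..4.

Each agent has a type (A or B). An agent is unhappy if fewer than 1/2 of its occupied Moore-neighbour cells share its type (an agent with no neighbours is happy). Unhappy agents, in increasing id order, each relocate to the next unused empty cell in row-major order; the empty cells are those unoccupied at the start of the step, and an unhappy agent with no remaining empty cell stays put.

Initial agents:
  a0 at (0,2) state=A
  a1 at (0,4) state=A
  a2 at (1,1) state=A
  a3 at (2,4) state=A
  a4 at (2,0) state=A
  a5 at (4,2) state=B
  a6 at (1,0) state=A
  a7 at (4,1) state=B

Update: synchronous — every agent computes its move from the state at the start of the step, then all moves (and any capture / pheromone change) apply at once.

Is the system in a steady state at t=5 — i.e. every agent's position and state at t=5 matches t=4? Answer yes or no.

t=1: a0@(0,0):A a1@(0,4):A a2@(1,1):A a3@(2,4):A a4@(2,0):A a5@(4,2):B a6@(1,0):A a7@(4,1):B
t=2: (unchanged — steady state)

yes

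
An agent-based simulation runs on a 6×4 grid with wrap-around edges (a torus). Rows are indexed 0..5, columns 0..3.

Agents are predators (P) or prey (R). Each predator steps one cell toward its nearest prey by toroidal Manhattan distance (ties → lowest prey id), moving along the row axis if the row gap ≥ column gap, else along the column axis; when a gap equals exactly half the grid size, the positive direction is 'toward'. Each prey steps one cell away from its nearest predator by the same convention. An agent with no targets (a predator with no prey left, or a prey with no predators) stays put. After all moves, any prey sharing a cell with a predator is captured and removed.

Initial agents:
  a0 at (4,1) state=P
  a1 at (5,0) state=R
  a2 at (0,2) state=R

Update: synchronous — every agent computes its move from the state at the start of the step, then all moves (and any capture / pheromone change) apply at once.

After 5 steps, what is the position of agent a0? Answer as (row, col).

t=1: a0@(5,1):P a1@(0,0):R a2@(1,2):R
t=2: a0@(0,1):P a1@(1,0):R a2@(2,2):R
t=3: a0@(1,1):P a1@(2,0):R a2@(3,2):R
t=4: a0@(2,1):P a1@(3,0):R a2@(4,2):R
t=5: a0@(3,1):P a1@(4,0):R a2@(5,2):R

(3, 1)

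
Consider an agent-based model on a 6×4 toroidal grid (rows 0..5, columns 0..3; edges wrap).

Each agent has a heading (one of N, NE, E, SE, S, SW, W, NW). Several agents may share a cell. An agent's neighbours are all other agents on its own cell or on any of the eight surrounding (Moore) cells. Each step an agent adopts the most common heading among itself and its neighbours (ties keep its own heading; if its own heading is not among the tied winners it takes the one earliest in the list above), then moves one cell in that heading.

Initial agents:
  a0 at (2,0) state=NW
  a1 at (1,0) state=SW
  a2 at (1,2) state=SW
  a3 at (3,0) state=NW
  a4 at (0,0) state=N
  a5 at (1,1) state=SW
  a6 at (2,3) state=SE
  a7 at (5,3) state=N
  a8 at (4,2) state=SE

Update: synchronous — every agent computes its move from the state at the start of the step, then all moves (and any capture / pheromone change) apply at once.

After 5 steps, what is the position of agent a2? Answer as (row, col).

t=1: a0@(1,3):NW a1@(2,3):SW a2@(2,1):SW a3@(2,3):NW a4@(5,0):N a5@(2,0):SW a6@(3,2):SW a7@(4,3):N a8@(5,3):SE
t=2: a0@(0,2):NW a1@(3,2):SW a2@(3,0):SW a3@(3,2):SW a4@(4,0):N a5@(3,3):SW a6@(4,1):SW a7@(3,3):N a8@(4,3):N
t=3: a0@(5,1):NW a1@(4,1):SW a2@(4,3):SW a3@(4,1):SW a4@(3,0):N a5@(4,2):SW a6@(5,0):SW a7@(4,2):SW a8@(5,2):SW
t=4: a0@(0,0):SW a1@(5,0):SW a2@(5,2):SW a3@(5,0):SW a4@(4,3):SW a5@(5,1):SW a6@(0,3):SW a7@(5,1):SW a8@(0,1):SW
t=5: a0@(1,3):SW a1@(0,3):SW a2@(0,1):SW a3@(0,3):SW a4@(5,2):SW a5@(0,0):SW a6@(1,2):SW a7@(0,0):SW a8@(1,0):SW

(0, 1)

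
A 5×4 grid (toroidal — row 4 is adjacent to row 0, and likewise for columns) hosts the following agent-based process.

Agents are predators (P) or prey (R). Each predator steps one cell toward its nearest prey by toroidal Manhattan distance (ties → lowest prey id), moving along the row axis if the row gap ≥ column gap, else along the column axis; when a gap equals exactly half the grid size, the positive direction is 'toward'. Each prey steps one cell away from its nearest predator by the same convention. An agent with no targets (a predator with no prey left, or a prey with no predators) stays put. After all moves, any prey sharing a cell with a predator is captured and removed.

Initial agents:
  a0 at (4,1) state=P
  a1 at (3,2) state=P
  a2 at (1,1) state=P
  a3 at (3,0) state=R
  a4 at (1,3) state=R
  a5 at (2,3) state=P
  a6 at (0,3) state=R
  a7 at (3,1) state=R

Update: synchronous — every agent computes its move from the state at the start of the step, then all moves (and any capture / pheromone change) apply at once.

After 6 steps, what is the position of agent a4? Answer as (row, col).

t=1: a0@(3,1):P a1@(3,1):P a2@(1,2):P a3@(2,0):R a4@(0,3):R a5@(1,3):P a6@(4,3):R a7@(2,1):R
t=2: a0@(2,1):P a1@(2,1):P a2@(0,2):P a3@(1,0):R a4@(4,3):R a5@(0,3):P a6@(3,3):R a7@(1,1):R
t=3: a0@(1,1):P a1@(1,1):P a2@(4,2):P a3@(0,0):R a4@(3,3):R a5@(4,3):P a6@(2,3):R a7@(0,1):R
t=4: a0@(0,1):P a1@(0,1):P a2@(3,2):P a3@(4,0):R a4@(2,3):R a5@(3,3):P a6@(1,3):R a7@(4,1):R
t=5: a0@(4,1):P a1@(4,1):P a2@(2,2):P a3@(3,0):R a4@(1,3):R a5@(2,3):P a6@(0,3):R a7@(3,1):R
t=6: a0@(3,1):P a1@(3,1):P a2@(1,2):P a3@(2,0):R a4@(0,3):R a5@(1,3):P a6@(4,3):R a7@(2,1):R

(0, 3)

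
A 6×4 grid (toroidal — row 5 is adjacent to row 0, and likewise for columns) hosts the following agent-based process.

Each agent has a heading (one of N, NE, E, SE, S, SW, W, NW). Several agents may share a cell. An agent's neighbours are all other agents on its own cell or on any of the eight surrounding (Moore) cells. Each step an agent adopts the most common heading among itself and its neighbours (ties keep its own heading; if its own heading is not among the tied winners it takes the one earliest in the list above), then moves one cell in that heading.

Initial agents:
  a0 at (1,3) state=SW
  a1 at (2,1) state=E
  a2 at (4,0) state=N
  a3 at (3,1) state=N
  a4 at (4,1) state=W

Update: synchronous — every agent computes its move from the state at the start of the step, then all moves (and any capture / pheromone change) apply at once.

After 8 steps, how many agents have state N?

5

t=1: a0@(2,2):SW a1@(2,2):E a2@(3,0):N a3@(2,1):N a4@(3,1):N
t=2: a0@(1,2):N a1@(1,2):N a2@(2,0):N a3@(1,1):N a4@(2,1):N
t=3: a0@(0,2):N a1@(0,2):N a2@(1,0):N a3@(0,1):N a4@(1,1):N
t=4: a0@(5,2):N a1@(5,2):N a2@(0,0):N a3@(5,1):N a4@(0,1):N
t=5: a0@(4,2):N a1@(4,2):N a2@(5,0):N a3@(4,1):N a4@(5,1):N
t=6: a0@(3,2):N a1@(3,2):N a2@(4,0):N a3@(3,1):N a4@(4,1):N
t=7: a0@(2,2):N a1@(2,2):N a2@(3,0):N a3@(2,1):N a4@(3,1):N
t=8: a0@(1,2):N a1@(1,2):N a2@(2,0):N a3@(1,1):N a4@(2,1):N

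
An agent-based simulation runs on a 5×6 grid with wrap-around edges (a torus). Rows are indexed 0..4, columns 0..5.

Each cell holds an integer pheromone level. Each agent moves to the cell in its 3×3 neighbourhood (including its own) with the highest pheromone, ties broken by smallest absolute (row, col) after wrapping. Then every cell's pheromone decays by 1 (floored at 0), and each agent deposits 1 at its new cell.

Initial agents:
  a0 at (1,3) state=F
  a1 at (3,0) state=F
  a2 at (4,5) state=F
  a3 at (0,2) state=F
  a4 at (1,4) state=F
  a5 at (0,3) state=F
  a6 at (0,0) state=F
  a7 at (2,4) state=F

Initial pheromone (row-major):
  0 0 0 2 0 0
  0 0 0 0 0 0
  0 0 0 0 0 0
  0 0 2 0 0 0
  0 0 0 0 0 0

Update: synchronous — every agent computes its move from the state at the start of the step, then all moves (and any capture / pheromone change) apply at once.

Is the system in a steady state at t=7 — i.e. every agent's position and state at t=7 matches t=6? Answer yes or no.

t=1: a0@(0,3) a1@(2,0) a2@(0,0) a3@(0,3) a4@(0,3) a5@(0,3) a6@(0,0) a7@(1,3) | pheromone: 2 0 0 5 0 0 / 0 0 0 1 0 0 / 1 0 0 0 0 0 / 0 0 1 0 0 0 / 0 0 0 0 0 0
t=2: a0@(0,3) a1@(2,0) a2@(0,0) a3@(0,3) a4@(0,3) a5@(0,3) a6@(0,0) a7@(0,3) | pheromone: 3 0 0 9 0 0 / 0 0 0 0 0 0 / 1 0 0 0 0 0 / 0 0 0 0 0 0 / 0 0 0 0 0 0
t=3: a0@(0,3) a1@(2,0) a2@(0,0) a3@(0,3) a4@(0,3) a5@(0,3) a6@(0,0) a7@(0,3) | pheromone: 4 0 0 13 0 0 / 0 0 0 0 0 0 / 1 0 0 0 0 0 / 0 0 0 0 0 0 / 0 0 0 0 0 0
t=4: a0@(0,3) a1@(2,0) a2@(0,0) a3@(0,3) a4@(0,3) a5@(0,3) a6@(0,0) a7@(0,3) | pheromone: 5 0 0 17 0 0 / 0 0 0 0 0 0 / 1 0 0 0 0 0 / 0 0 0 0 0 0 / 0 0 0 0 0 0
t=5: a0@(0,3) a1@(2,0) a2@(0,0) a3@(0,3) a4@(0,3) a5@(0,3) a6@(0,0) a7@(0,3) | pheromone: 6 0 0 21 0 0 / 0 0 0 0 0 0 / 1 0 0 0 0 0 / 0 0 0 0 0 0 / 0 0 0 0 0 0
t=6: a0@(0,3) a1@(2,0) a2@(0,0) a3@(0,3) a4@(0,3) a5@(0,3) a6@(0,0) a7@(0,3) | pheromone: 7 0 0 25 0 0 / 0 0 0 0 0 0 / 1 0 0 0 0 0 / 0 0 0 0 0 0 / 0 0 0 0 0 0
t=7: a0@(0,3) a1@(2,0) a2@(0,0) a3@(0,3) a4@(0,3) a5@(0,3) a6@(0,0) a7@(0,3) | pheromone: 8 0 0 29 0 0 / 0 0 0 0 0 0 / 1 0 0 0 0 0 / 0 0 0 0 0 0 / 0 0 0 0 0 0

yes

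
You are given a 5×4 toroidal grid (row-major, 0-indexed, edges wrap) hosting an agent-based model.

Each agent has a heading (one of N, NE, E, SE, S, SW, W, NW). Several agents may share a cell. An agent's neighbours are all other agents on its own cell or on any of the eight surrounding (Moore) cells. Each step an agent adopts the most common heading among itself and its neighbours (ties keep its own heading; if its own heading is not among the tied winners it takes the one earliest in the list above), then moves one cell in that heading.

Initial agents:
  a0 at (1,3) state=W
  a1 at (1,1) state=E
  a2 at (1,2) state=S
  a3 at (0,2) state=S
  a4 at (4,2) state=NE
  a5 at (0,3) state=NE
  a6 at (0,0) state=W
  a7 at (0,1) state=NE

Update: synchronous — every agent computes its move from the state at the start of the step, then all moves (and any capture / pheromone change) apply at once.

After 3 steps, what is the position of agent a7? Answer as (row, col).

t=1: a0@(1,2):W a1@(2,1):S a2@(2,2):S a3@(4,3):NE a4@(3,3):NE a5@(4,0):NE a6@(0,3):W a7@(4,2):NE
t=2: a0@(1,1):W a1@(3,1):S a2@(3,2):S a3@(3,0):NE a4@(2,0):NE a5@(3,1):NE a6@(4,0):NE a7@(3,3):NE
t=3: a0@(1,0):W a1@(2,2):NE a2@(4,2):S a3@(2,1):NE a4@(1,1):NE a5@(2,2):NE a6@(3,1):NE a7@(2,0):NE

(2, 0)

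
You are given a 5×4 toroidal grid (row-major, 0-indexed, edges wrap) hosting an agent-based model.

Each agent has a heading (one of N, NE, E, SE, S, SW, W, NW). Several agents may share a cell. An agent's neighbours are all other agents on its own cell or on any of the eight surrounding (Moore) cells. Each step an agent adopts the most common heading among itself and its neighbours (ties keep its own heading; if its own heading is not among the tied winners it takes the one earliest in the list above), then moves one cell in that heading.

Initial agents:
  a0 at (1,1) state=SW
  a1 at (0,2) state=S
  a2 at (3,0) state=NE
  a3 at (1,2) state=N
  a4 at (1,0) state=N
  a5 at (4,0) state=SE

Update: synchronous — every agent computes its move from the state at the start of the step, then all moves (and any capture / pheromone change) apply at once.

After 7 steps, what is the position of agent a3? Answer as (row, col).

(4, 2)

t=1: a0@(0,1):N a1@(1,2):S a2@(2,1):NE a3@(0,2):N a4@(0,0):N a5@(0,1):SE
t=2: a0@(4,1):N a1@(0,2):N a2@(1,2):NE a3@(4,2):N a4@(4,0):N a5@(4,1):N
t=3: a0@(3,1):N a1@(4,2):N a2@(0,3):NE a3@(3,2):N a4@(3,0):N a5@(3,1):N
t=4: a0@(2,1):N a1@(3,2):N a2@(4,0):NE a3@(2,2):N a4@(2,0):N a5@(2,1):N
t=5: a0@(1,1):N a1@(2,2):N a2@(3,1):NE a3@(1,2):N a4@(1,0):N a5@(1,1):N
t=6: a0@(0,1):N a1@(1,2):N a2@(2,2):NE a3@(0,2):N a4@(0,0):N a5@(0,1):N
t=7: a0@(4,1):N a1@(0,2):N a2@(1,3):NE a3@(4,2):N a4@(4,0):N a5@(4,1):N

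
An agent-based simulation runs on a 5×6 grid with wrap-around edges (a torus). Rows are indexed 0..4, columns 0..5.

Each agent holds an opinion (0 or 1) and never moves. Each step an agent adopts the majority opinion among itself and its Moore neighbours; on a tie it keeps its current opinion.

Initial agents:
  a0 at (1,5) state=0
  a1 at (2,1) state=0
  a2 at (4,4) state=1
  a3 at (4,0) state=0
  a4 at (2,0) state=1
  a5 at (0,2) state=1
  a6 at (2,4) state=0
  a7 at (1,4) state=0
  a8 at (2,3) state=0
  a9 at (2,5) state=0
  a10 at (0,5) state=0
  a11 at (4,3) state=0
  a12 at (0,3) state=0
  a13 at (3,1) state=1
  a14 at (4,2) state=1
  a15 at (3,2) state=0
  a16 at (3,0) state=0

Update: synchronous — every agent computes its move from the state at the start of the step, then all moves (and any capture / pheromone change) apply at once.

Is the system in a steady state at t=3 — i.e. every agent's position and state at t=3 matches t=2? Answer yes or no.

no

t=1: a0@(1,5):0 a1@(2,1):0 a2@(4,4):0 a3@(4,0):0 a4@(2,0):0 a5@(0,2):1 a6@(2,4):0 a7@(1,4):0 a8@(2,3):0 a9@(2,5):0 a10@(0,5):0 a11@(4,3):0 a12@(0,3):0 a13@(3,1):0 a14@(4,2):1 a15@(3,2):0 a16@(3,0):0
t=2: a0@(1,5):0 a1@(2,1):0 a2@(4,4):0 a3@(4,0):0 a4@(2,0):0 a5@(0,2):1 a6@(2,4):0 a7@(1,4):0 a8@(2,3):0 a9@(2,5):0 a10@(0,5):0 a11@(4,3):0 a12@(0,3):0 a13@(3,1):0 a14@(4,2):0 a15@(3,2):0 a16@(3,0):0
t=3: a0@(1,5):0 a1@(2,1):0 a2@(4,4):0 a3@(4,0):0 a4@(2,0):0 a5@(0,2):0 a6@(2,4):0 a7@(1,4):0 a8@(2,3):0 a9@(2,5):0 a10@(0,5):0 a11@(4,3):0 a12@(0,3):0 a13@(3,1):0 a14@(4,2):0 a15@(3,2):0 a16@(3,0):0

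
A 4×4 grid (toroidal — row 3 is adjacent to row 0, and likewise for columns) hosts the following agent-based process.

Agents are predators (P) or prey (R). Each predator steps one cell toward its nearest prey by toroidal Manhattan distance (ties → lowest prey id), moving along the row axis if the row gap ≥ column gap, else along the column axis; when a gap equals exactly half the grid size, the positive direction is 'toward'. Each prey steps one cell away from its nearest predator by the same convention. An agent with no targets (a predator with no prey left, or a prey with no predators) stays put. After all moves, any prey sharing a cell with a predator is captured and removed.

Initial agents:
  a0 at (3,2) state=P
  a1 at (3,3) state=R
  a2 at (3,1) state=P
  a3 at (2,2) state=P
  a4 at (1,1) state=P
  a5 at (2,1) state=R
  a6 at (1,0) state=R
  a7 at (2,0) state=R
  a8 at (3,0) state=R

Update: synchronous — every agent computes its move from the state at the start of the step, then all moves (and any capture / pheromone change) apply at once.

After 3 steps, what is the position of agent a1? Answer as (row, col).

(3, 2)

t=1: a0@(3,3):P a1@(3,0):R a2@(2,1):P a3@(2,1):P a4@(2,1):P a5@(1,1):R a6@(1,3):R a7@(1,0):R
t=2: a0@(3,0):P a1@(3,1):R a2@(1,1):P a3@(1,1):P a4@(1,1):P a5@(0,1):R a6@(0,3):R a7@(0,0):R
t=3: a0@(3,1):P a1@(3,2):R a2@(0,1):P a3@(0,1):P a4@(0,1):P a6@(1,3):R a7@(1,0):R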